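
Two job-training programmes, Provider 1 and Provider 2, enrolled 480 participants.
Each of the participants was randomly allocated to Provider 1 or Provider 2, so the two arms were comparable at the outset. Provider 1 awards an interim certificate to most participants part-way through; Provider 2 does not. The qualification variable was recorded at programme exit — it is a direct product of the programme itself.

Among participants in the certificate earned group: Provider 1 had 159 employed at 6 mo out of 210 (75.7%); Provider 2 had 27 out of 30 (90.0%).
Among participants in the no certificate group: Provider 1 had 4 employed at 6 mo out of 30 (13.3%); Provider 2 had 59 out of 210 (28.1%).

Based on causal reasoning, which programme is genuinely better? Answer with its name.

Provider 1

Within every qualification attained during the programme level Provider 2 has the higher rate, yet pooled Provider 1 does — Simpson's reversal.
Because the programme influences qualification attained during the programme, qualification attained during the programme is a post-treatment mediator, not a confounder. Stratifying on it would bias the estimate; the causal effect is the crude pooled difference.
Pooled: Provider 1 67.9% vs Provider 2 35.8%; Provider 1 is higher overall.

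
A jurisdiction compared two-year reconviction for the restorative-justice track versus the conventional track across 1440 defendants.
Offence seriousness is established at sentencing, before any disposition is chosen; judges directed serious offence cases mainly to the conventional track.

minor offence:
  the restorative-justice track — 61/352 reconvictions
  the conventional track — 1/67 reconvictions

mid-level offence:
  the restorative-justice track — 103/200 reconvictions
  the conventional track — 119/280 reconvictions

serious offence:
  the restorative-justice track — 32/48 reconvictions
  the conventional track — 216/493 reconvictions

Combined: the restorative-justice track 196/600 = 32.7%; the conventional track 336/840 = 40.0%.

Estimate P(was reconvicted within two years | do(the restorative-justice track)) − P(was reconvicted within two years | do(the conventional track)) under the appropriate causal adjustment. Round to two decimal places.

Since offence seriousness is a pre-existing factor (not a product of the disposition) and it affects the outcome on its own, it is a confounder. The stratified rates, not the pooled rate, identify the causal effect.
Adjusting over the population distribution of offence seriousness: 0.291·(0.173−0.015) + 0.333·(0.515−0.425) + 0.376·(0.667−0.438) = +0.162.

+0.16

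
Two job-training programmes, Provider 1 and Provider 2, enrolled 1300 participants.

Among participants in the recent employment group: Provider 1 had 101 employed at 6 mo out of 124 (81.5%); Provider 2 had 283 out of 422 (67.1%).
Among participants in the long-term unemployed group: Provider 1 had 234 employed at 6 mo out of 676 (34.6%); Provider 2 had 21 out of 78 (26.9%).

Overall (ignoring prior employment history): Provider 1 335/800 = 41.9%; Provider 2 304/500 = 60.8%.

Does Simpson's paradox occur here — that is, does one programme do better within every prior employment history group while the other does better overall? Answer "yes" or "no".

yes

Within each prior employment history level (recent employment 81.5% vs 67.1%; long-term unemployed 34.6% vs 26.9%), Provider 1 has the higher rate every time. Pooled: 41.9% vs 60.8% — Provider 2 has the higher rate overall. The two comparisons disagree.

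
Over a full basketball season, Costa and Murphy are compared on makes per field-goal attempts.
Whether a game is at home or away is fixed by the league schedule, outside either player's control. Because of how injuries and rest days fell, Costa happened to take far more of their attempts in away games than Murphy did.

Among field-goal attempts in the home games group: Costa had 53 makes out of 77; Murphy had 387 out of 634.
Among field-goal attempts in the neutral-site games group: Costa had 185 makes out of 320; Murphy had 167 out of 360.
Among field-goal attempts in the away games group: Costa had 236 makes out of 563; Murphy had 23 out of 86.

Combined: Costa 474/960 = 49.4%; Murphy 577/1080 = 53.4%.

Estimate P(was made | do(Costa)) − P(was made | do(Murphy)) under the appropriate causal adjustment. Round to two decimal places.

Within every game venue level Costa has the higher rate, yet pooled Murphy does — Simpson's reversal.
Game venue is set before the player has any effect — it is not caused by the player — and it independently drives the outcome. That makes it a confounder, so the causal comparison is within game venue levels.
Adjusting over the population distribution of game venue: 0.349·(0.688−0.610) + 0.333·(0.578−0.464) + 0.318·(0.419−0.267) = +0.114.

+0.11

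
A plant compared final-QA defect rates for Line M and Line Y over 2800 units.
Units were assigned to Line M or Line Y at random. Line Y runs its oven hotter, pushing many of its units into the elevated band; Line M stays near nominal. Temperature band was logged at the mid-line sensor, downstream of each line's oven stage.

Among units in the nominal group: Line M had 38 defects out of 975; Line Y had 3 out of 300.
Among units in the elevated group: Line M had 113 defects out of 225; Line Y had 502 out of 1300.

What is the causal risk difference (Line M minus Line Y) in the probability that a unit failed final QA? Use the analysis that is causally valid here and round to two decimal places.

-0.19

In-process temperature band is downstream of the line. One should not condition on a consequence of treatment, so the overall rates are the right comparison.
The causal difference is the pooled difference: 0.126 − 0.316 = -0.190.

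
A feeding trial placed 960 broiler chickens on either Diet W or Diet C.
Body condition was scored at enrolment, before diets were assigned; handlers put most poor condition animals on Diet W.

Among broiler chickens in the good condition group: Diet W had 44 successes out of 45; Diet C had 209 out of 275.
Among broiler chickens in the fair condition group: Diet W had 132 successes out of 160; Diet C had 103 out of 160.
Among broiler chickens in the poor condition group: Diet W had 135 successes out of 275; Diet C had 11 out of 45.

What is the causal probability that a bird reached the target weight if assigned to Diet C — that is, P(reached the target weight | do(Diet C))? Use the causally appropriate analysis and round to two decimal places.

0.55

Since starting body condition is a pre-existing factor (not a product of the diet) and it affects the outcome on its own, it is a confounder. The stratified rates, not the pooled rate, identify the causal effect.
Standardising Diet C to the population starting body condition mix: 0.333·209/275 + 0.333·103/160 + 0.333·11/45 = 0.549.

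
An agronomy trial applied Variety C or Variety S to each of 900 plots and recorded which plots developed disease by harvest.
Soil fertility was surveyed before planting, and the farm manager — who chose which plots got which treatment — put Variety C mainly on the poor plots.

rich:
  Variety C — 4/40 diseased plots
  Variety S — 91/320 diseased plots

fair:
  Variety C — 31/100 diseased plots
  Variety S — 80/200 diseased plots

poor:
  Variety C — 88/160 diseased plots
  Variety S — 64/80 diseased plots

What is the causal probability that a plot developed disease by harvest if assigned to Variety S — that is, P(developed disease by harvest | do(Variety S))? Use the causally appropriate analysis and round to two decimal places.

Soil fertility satisfies the back-door criterion: it is not a descendant of the variety, and it blocks the spurious path from variety to outcome. Adjusting for it (i.e., using the within-soil fertility rates) gives the causal effect.
Standardising Variety S to the population soil fertility mix: 0.400·91/320 + 0.333·80/200 + 0.267·64/80 = 0.460.

0.46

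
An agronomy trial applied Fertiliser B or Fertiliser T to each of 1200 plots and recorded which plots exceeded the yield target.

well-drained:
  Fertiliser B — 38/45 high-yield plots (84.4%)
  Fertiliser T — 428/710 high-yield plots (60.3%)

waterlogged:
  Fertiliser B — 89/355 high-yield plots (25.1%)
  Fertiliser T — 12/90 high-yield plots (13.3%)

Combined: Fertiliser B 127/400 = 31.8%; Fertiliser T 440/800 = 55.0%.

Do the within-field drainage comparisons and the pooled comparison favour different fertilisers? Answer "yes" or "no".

yes

Within each field drainage level (well-drained 84.4% vs 60.3%; waterlogged 25.1% vs 13.3%), Fertiliser B has the higher rate every time. Pooled: 31.8% vs 55.0% — Fertiliser T has the higher rate overall. The two comparisons disagree.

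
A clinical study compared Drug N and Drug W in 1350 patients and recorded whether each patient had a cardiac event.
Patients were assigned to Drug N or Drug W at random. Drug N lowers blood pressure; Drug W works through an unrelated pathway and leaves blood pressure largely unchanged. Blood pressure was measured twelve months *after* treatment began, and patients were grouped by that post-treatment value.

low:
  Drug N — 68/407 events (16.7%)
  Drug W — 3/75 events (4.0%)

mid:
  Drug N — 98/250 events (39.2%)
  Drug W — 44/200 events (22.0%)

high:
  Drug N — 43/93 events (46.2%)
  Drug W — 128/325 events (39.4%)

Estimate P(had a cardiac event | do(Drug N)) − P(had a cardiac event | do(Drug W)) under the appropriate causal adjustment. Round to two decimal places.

-0.01

Within every blood pressure level Drug W has the lower rate, yet pooled Drug N does — Simpson's reversal.
Stratifying would compare drugs among patients the drugs themselves sorted into blood pressure groups — a form of selection on an intermediate. The unconditioned pooled rates give the total causal effect.
The causal difference is the pooled difference: 0.279 − 0.292 = -0.013.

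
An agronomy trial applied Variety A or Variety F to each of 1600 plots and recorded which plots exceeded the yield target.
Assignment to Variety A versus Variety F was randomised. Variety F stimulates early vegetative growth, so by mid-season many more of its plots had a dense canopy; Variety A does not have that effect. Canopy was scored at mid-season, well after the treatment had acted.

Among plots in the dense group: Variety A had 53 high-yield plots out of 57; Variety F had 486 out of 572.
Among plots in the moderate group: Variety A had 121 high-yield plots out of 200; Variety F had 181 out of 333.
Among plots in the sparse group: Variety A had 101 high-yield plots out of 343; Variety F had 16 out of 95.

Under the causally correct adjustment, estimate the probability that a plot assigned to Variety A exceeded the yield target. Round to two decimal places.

Variety A is higher inside every mid-season canopy stratum but Variety F is higher in aggregate. Whether to stratify depends on how mid-season canopy relates to the variety.
Mid-season canopy is recorded after the variety and is itself shifted by it — it sits on the causal path from variety to outcome. Conditioning on a mediator would strip out part of the effect we want; the pooled comparison gives the total causal effect.
So P(outcome | do(Variety A)) is just the pooled rate for Variety A: 275/600 = 0.458.

0.46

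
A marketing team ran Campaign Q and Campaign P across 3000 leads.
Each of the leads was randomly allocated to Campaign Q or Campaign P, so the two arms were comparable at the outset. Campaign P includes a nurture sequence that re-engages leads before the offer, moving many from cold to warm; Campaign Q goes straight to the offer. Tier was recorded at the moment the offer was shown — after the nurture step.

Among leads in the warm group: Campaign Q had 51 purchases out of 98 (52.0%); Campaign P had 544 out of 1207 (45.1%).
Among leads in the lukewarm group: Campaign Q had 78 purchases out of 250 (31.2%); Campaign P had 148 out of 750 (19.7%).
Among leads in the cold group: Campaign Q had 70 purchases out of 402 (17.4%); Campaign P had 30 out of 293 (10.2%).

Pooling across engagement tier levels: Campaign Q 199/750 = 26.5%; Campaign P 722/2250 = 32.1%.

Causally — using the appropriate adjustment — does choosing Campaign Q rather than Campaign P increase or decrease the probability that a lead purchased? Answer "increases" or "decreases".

Campaign Q is higher inside every engagement tier stratum but Campaign P is higher in aggregate. Whether to stratify depends on how engagement tier relates to the campaign.
Stratifying would compare campaigns among leads the campaigns themselves sorted into engagement tier groups — a form of selection on an intermediate. The unconditioned pooled rates give the total causal effect.
Pooled: Campaign Q 26.5% vs Campaign P 32.1%; Campaign P is higher overall.

decreases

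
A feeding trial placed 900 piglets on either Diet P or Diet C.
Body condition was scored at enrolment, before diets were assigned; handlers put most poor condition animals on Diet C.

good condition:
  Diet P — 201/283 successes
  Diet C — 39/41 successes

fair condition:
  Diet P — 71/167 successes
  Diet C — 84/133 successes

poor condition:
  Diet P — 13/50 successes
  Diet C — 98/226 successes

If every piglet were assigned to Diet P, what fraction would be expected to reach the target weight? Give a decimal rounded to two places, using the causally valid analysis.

Within every starting body condition level Diet C has the higher rate, yet pooled Diet P does — Simpson's reversal.
Here starting body condition is a common cause — it drives both which diet a case falls under and the outcome. The crude comparison mixes populations; the stratum-specific rates are the causally relevant ones.
Standardising Diet P to the population starting body condition mix: 0.360·201/283 + 0.333·71/167 + 0.307·13/50 = 0.477.

0.48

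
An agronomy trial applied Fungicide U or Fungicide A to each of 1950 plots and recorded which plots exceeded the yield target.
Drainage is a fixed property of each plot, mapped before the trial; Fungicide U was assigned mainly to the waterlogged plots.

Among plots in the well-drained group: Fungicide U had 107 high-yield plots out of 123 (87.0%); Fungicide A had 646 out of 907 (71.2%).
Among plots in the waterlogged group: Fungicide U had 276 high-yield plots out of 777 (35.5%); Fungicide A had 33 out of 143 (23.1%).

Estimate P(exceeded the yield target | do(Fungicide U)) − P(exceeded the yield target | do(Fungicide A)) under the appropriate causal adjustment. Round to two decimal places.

+0.14

The stratified and pooled comparisons disagree (Fungicide U wins within each field drainage; Fungicide A wins overall), so the answer turns on the causal role of field drainage.
Here field drainage is a common cause — it drives both which fungicide a case falls under and the outcome. The crude comparison mixes populations; the stratum-specific rates are the causally relevant ones.
Adjusting over the population distribution of field drainage: 0.528·(0.870−0.712) + 0.472·(0.355−0.231) = +0.142.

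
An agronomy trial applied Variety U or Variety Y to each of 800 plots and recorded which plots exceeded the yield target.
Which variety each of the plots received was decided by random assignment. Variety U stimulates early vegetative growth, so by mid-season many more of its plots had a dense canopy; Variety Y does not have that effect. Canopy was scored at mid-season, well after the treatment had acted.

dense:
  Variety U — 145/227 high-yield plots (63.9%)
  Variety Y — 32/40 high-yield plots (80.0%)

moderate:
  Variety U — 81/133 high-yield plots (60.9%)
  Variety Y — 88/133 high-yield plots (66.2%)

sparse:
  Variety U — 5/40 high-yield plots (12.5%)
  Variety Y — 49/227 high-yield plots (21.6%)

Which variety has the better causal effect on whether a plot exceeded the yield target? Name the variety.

Variety Y is higher inside every mid-season canopy stratum but Variety U is higher in aggregate. Whether to stratify depends on how mid-season canopy relates to the variety.
Mid-season canopy is downstream of the variety. One should not condition on a consequence of treatment, so the overall rates are the right comparison.
Pooled: Variety U 57.8% vs Variety Y 42.2%; Variety U is higher overall.

Variety U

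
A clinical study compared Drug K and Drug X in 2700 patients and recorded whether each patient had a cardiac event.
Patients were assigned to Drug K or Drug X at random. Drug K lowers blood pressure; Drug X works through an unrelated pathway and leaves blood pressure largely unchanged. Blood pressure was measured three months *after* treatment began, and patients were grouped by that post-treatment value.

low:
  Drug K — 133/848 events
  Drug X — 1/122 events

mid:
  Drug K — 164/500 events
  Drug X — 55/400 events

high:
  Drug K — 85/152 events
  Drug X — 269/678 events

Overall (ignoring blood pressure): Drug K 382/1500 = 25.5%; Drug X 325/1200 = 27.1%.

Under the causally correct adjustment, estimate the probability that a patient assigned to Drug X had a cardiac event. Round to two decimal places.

Drug X is lower inside every blood pressure stratum but Drug K is lower in aggregate. Whether to stratify depends on how blood pressure relates to the drug.
Stratifying would compare drugs among patients the drugs themselves sorted into blood pressure groups — a form of selection on an intermediate. The unconditioned pooled rates give the total causal effect.
So P(outcome | do(Drug X)) is just the pooled rate for Drug X: 325/1200 = 0.271.

0.27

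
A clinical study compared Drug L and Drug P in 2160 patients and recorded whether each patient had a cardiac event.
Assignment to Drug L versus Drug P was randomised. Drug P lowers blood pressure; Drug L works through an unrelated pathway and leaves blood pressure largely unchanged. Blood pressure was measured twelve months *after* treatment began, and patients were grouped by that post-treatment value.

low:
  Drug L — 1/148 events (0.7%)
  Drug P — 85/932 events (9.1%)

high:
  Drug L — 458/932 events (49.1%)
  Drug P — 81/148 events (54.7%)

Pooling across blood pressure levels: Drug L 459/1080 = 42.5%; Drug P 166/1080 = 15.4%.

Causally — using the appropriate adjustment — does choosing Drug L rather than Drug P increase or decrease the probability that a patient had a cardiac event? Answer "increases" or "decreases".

increases

The distribution of blood pressure is itself part of what the drug does — it is an intermediate outcome. Holding it fixed would remove that part of the effect; the total effect is the pooled difference.
Pooled: Drug L 42.5% vs Drug P 15.4%; Drug P is lower overall.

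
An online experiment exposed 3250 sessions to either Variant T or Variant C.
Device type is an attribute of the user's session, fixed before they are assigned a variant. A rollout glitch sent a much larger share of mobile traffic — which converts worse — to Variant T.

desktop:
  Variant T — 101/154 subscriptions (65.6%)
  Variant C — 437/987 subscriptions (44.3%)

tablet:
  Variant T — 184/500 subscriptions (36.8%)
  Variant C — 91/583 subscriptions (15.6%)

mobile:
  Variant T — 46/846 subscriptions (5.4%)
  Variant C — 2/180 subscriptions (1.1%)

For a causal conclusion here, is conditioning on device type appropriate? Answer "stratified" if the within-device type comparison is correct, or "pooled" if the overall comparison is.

The stratified and pooled comparisons disagree (Variant T wins within each device type; Variant C wins overall), so the answer turns on the causal role of device type.
Nothing the variant does changes device type; the imbalance is an allocation artefact. With device type also predicting the outcome, the pooled figure is confounded, and the within-stratum comparison is the causal one.
Within each level — desktop: 65.6% vs 44.3%; tablet: 36.8% vs 15.6%; mobile: 5.4% vs 1.1% — Variant T is higher every time.

stratified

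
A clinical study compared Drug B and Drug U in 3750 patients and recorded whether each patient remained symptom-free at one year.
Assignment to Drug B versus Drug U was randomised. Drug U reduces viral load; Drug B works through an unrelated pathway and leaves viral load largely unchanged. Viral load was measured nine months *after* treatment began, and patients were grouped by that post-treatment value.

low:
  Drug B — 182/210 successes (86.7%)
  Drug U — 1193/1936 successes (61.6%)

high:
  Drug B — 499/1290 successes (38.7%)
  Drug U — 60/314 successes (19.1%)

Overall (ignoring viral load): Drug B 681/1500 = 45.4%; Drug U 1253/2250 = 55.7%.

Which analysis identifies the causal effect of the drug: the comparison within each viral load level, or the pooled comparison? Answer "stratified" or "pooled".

The stratified and pooled comparisons disagree (Drug B wins within each viral load; Drug U wins overall), so the answer turns on the causal role of viral load.
Viral load lies on the pathway drug → viral load → outcome, so adjusting for it blocks the indirect effect. For the total causal effect of drug, use the unadjusted pooled rates.
Pooled: Drug B 45.4% vs Drug U 55.7%; Drug U is higher overall.

pooled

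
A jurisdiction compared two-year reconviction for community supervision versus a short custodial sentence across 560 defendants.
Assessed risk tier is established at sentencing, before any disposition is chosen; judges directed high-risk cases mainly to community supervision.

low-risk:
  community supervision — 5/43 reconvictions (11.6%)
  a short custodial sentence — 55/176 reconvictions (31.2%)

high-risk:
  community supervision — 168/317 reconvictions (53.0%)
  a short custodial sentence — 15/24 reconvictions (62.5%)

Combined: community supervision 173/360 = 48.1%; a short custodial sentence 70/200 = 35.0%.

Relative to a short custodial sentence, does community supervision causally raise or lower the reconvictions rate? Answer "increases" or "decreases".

decreases

The stratified and pooled comparisons disagree (community supervision wins within each assessed risk tier; a short custodial sentence wins overall), so the answer turns on the causal role of assessed risk tier.
Since assessed risk tier is a pre-existing factor (not a product of the disposition) and it affects the outcome on its own, it is a confounder. The stratified rates, not the pooled rate, identify the causal effect.
Within each level — low-risk: 11.6% vs 31.2%; high-risk: 53.0% vs 62.5% — community supervision is lower every time.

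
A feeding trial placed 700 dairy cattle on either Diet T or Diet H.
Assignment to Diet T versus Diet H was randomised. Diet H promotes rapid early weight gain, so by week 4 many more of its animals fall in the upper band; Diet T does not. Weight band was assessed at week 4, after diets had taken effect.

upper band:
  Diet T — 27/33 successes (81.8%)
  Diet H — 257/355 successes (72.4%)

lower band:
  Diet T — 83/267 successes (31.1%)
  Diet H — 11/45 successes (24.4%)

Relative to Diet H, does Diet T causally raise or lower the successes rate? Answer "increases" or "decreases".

The stratified and pooled comparisons disagree (Diet T wins within each week-4 weight band; Diet H wins overall), so the answer turns on the causal role of week-4 weight band.
Week-4 weight band here is a post-treatment variable shaped by the diet; conditioning on it would introduce bias rather than remove it. The overall comparison is the causal one.
Pooled: Diet T 36.7% vs Diet H 67.0%; Diet H is higher overall.

decreases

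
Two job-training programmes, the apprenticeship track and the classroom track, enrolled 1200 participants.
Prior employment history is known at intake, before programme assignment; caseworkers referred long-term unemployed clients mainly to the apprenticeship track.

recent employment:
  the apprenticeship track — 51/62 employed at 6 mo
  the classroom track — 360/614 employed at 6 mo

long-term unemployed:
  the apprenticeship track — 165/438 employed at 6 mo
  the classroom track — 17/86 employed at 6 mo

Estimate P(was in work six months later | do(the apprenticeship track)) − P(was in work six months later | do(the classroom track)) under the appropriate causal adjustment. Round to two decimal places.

the apprenticeship track is higher inside every prior employment history stratum but the classroom track is higher in aggregate. Whether to stratify depends on how prior employment history relates to the programme.
Here prior employment history is a common cause — it drives both which programme a case falls under and the outcome. The crude comparison mixes populations; the stratum-specific rates are the causally relevant ones.
Adjusting over the population distribution of prior employment history: 0.563·(0.823−0.586) + 0.437·(0.377−0.198) = +0.211.

+0.21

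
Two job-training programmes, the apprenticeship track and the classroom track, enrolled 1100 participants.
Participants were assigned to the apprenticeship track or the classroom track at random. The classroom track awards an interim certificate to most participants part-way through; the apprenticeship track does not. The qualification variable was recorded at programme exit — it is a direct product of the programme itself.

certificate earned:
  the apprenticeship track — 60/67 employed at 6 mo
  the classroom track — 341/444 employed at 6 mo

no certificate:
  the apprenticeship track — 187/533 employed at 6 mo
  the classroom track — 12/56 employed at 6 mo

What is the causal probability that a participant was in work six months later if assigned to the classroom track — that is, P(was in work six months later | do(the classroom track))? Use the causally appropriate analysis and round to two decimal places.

0.71

The qualification attained during the programme-specific comparison favours the apprenticeship track throughout, but the pooled figures favour the classroom track. The question is whether to condition on qualification attained during the programme.
Qualification attained during the programme here is a post-treatment variable shaped by the programme; conditioning on it would introduce bias rather than remove it. The overall comparison is the causal one.
So P(outcome | do(the classroom track)) is just the pooled rate for the classroom track: 353/500 = 0.706.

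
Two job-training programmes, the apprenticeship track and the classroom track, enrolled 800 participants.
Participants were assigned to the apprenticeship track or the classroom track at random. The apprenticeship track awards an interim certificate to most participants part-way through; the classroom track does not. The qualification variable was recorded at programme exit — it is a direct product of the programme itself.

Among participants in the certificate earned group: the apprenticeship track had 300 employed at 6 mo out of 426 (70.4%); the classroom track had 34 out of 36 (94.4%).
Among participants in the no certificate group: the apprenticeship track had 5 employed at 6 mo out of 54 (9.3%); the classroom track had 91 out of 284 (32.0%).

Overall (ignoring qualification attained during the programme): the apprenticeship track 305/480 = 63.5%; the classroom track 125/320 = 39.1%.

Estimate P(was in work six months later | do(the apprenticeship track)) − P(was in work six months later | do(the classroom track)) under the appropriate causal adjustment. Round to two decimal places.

+0.24

Within every qualification attained during the programme level the classroom track has the higher rate, yet pooled the apprenticeship track does — Simpson's reversal.
Qualification attained during the programme is downstream of the programme. One should not condition on a consequence of treatment, so the overall rates are the right comparison.
The causal difference is the pooled difference: 0.635 − 0.391 = +0.245.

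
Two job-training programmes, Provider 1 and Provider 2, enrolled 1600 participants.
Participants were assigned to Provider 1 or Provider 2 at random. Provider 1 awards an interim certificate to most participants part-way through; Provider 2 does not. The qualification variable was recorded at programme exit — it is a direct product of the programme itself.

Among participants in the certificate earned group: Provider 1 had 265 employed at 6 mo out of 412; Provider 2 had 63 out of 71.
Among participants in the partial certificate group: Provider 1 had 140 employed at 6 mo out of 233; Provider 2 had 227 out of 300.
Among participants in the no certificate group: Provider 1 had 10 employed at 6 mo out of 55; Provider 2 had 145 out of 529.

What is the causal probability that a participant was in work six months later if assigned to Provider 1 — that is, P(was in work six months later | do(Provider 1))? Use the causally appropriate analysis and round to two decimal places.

0.59

Provider 2 is higher inside every qualification attained during the programme stratum but Provider 1 is higher in aggregate. Whether to stratify depends on how qualification attained during the programme relates to the programme.
Because the programme influences qualification attained during the programme, qualification attained during the programme is a post-treatment mediator, not a confounder. Stratifying on it would bias the estimate; the causal effect is the crude pooled difference.
So P(outcome | do(Provider 1)) is just the pooled rate for Provider 1: 415/700 = 0.593.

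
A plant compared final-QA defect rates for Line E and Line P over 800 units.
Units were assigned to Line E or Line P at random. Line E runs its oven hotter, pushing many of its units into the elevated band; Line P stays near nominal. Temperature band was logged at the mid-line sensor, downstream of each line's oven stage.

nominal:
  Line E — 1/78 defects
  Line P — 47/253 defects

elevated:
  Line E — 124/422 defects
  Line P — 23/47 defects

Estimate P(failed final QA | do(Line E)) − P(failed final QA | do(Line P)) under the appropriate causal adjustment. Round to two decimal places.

Within every in-process temperature band level Line E has the lower rate, yet pooled Line P does — Simpson's reversal.
In-process temperature band lies on the pathway line → in-process temperature band → outcome, so adjusting for it blocks the indirect effect. For the total causal effect of line, use the unadjusted pooled rates.
The causal difference is the pooled difference: 0.250 − 0.233 = +0.017.

+0.02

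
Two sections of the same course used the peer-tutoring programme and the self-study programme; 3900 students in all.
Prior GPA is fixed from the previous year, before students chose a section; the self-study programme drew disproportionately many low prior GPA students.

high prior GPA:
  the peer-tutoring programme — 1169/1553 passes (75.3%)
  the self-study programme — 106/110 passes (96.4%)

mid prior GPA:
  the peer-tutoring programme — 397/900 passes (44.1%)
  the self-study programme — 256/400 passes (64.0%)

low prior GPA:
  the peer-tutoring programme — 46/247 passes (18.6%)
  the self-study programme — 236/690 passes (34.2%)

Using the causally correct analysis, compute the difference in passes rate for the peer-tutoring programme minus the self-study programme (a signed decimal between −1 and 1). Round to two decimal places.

-0.19

Since prior GPA band is a pre-existing factor (not a product of the teaching method) and it affects the outcome on its own, it is a confounder. The stratified rates, not the pooled rate, identify the causal effect.
Adjusting over the population distribution of prior GPA band: 0.426·(0.753−0.964) + 0.333·(0.441−0.640) + 0.240·(0.186−0.342) = -0.194.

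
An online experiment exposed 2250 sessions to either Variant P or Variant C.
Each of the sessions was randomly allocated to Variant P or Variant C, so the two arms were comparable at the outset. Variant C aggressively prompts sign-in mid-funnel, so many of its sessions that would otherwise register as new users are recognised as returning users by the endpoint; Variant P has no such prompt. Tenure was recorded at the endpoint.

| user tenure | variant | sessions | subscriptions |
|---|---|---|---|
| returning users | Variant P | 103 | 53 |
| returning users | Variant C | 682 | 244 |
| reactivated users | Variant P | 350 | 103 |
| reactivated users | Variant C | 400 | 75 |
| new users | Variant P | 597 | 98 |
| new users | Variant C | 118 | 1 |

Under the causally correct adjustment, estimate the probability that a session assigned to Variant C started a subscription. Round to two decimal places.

0.27

Because the variant influences user tenure, user tenure is a post-treatment mediator, not a confounder. Stratifying on it would bias the estimate; the causal effect is the crude pooled difference.
So P(outcome | do(Variant C)) is just the pooled rate for Variant C: 320/1200 = 0.267.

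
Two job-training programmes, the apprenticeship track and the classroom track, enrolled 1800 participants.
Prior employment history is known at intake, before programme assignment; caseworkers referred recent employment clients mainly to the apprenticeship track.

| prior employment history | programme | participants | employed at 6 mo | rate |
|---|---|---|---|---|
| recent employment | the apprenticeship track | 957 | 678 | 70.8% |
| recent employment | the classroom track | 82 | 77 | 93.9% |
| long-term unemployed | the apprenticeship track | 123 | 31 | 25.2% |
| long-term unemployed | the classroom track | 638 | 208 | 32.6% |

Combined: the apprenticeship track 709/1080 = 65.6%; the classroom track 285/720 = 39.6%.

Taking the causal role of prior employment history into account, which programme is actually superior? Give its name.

The prior employment history-specific comparison favours the classroom track throughout, but the pooled figures favour the apprenticeship track. The question is whether to condition on prior employment history.
Prior employment history is set before the programme has any effect — it is not caused by the programme — and it independently drives the outcome. That makes it a confounder, so the causal comparison is within prior employment history levels.
Within each level — recent employment: 70.8% vs 93.9%; long-term unemployed: 25.2% vs 32.6% — the classroom track is higher every time.

the classroom track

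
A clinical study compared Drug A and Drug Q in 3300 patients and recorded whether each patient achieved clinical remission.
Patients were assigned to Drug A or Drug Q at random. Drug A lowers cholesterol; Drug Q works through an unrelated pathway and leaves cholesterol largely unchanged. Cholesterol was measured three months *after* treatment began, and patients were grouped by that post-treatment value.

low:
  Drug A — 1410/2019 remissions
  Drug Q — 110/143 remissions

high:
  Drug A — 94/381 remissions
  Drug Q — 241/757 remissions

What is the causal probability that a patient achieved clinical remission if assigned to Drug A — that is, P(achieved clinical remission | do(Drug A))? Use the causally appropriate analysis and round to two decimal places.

0.63

Within every cholesterol level Drug Q has the higher rate, yet pooled Drug A does — Simpson's reversal.
Cholesterol is downstream of the drug. One should not condition on a consequence of treatment, so the overall rates are the right comparison.
So P(outcome | do(Drug A)) is just the pooled rate for Drug A: 1504/2400 = 0.627.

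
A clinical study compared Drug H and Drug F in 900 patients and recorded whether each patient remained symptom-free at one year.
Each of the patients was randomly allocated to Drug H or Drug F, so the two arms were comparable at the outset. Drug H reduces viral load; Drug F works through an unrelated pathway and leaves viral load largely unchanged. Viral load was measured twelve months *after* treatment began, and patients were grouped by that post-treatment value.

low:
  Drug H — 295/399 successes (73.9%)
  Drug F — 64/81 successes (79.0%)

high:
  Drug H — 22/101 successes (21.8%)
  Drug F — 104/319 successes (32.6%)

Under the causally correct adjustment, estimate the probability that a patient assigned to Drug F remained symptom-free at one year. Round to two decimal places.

0.42

The viral load-specific comparison favours Drug F throughout, but the pooled figures favour Drug H. The question is whether to condition on viral load.
Viral load lies on the pathway drug → viral load → outcome, so adjusting for it blocks the indirect effect. For the total causal effect of drug, use the unadjusted pooled rates.
So P(outcome | do(Drug F)) is just the pooled rate for Drug F: 168/400 = 0.420.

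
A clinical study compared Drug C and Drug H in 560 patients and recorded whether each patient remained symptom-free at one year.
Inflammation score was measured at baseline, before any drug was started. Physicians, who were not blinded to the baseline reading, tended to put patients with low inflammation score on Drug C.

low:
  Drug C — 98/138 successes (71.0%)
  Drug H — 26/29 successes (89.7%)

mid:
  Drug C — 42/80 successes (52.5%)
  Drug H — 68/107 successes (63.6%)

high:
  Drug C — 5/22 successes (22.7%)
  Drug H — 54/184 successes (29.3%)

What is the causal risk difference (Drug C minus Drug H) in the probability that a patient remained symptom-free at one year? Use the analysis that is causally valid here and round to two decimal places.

Nothing the drug does changes inflammation score; the imbalance is an allocation artefact. With inflammation score also predicting the outcome, the pooled figure is confounded, and the within-stratum comparison is the causal one.
Adjusting over the population distribution of inflammation score: 0.298·(0.710−0.897) + 0.334·(0.525−0.636) + 0.368·(0.227−0.293) = -0.117.

-0.12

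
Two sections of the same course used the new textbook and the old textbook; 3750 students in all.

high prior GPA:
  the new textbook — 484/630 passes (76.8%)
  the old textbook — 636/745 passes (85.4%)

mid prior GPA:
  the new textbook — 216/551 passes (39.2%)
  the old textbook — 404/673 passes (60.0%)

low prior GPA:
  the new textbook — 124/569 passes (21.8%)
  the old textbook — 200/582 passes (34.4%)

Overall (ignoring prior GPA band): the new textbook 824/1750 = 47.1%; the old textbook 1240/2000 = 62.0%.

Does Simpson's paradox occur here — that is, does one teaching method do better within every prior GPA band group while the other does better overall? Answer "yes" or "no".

Within each prior GPA band level (high prior GPA 76.8% vs 85.4%; mid prior GPA 39.2% vs 60.0%; low prior GPA 21.8% vs 34.4%), the old textbook has the higher rate every time. Pooled: 47.1% vs 62.0% — the old textbook has the higher rate overall. They agree.

no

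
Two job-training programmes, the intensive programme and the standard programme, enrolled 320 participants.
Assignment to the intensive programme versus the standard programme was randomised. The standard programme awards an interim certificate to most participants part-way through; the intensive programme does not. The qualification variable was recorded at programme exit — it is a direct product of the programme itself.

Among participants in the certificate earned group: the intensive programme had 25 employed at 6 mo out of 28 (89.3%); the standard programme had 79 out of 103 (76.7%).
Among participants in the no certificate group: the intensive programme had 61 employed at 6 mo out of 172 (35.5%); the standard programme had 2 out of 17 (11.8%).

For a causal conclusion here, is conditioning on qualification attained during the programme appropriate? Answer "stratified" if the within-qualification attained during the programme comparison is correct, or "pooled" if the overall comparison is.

The stratified and pooled comparisons disagree (the intensive programme wins within each qualification attained during the programme; the standard programme wins overall), so the answer turns on the causal role of qualification attained during the programme.
Qualification attained during the programme is recorded after the programme and is itself shifted by it — it sits on the causal path from programme to outcome. Conditioning on a mediator would strip out part of the effect we want; the pooled comparison gives the total causal effect.
Pooled: the intensive programme 43.0% vs the standard programme 67.5%; the standard programme is higher overall.

pooled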